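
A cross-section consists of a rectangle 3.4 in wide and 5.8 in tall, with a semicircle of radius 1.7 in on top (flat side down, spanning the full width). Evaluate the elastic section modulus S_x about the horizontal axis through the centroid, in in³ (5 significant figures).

Treat the section as a set of non-overlapping primitives; coordinates are from the bounding-box lower-left.
Rectangular body: 3.4 × 5.8, A = 19.72 in², y = 2.9 in, Ī = 55.28173 in⁴.
Semicircular cap: semicircle r = 1.7, A = 4.539601 in², y = 6.521502 in, Ī = 0.9167011 in⁴.
Centroid: ȳ = ΣA·y / ΣA = 3.577677 in.
Transfer each piece to the horizontal axis through the centroid using Ī + A·d² with d = y − 3.577677:
  rectangular body: d = -0.6776771 in → contributes +64.33807 in⁴
  semicircular cap: d = 2.943825 in → contributes +40.25737 in⁴
Total I = 104.5954 in⁴.
Extreme fibre distance c = 3.922323 in; S = I/c = 26.66671 in³.

S_x ≈ 26.667 in³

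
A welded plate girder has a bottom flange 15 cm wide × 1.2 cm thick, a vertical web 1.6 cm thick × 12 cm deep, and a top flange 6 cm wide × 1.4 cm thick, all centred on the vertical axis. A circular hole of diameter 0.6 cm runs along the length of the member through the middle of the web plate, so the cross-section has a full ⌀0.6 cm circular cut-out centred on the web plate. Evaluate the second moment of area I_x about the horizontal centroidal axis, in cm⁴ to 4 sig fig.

Break the section into simple shapes (no overlaps), measuring from the bottom-left corner of the bounding box.
Bottom plate: 15 × 1.2, A = 18 cm², y = 0.6 cm, Ī = 2.16 cm⁴.
Web plate: 1.6 × 12, A = 19.2 cm², y = 7.2 cm, Ī = 230.4 cm⁴.
Top plate: 6 × 1.4, A = 8.4 cm², y = 13.9 cm, Ī = 1.372 cm⁴.
Hole (subtracted): ⌀0.6, A = 0.282743 cm², y = 7.2 cm, Ī = 0.00636173 cm⁴.
Centroid: ȳ = ΣA·y / ΣA = 5.82039 cm.
Transfer each piece to the horizontal centroidal axis using Ī + A·d² with d = y − 5.82039:
  bottom plate: d = -5.22039 cm → contributes +492.705 cm⁴
  web plate: d = 1.37961 cm → contributes +266.944 cm⁴
  top plate: d = 8.07961 cm → contributes +549.724 cm⁴
  hole: d = 1.37961 cm → contributes −0.544511 cm⁴
Total I = 1308.83 cm⁴.

I_x ≈ 1309 cm⁴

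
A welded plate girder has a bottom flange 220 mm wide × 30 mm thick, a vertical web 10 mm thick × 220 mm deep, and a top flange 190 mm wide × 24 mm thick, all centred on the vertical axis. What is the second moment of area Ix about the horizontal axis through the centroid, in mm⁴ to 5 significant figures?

Ix ≈ 1.7518 × 10⁸ mm⁴

Break the section into simple shapes (no overlaps), measuring from the bottom-left corner of the bounding box.
Bottom plate: 220 × 30, A = 6 600 mm², y = 15 mm, Ī = 495 000 mm⁴.
Web plate: 10 × 220, A = 2 200 mm², y = 140 mm, Ī = 8 873 333 mm⁴.
Top plate: 190 × 24, A = 4 560 mm², y = 262 mm, Ī = 218 880 mm⁴.
Centroid: ȳ = ΣA·y / ΣA = 119.8892 mm.
Transfer each piece to the horizontal axis through the centroid using Ī + A·d² with d = y − 119.8892:
  bottom plate: d = -104.8892 mm → contributes +73 106 542 mm⁴
  web plate: d = 20.11078 mm → contributes +9 763 109 mm⁴
  top plate: d = 142.1108 mm → contributes +92 310 238 mm⁴
Total I = 175 179 889 mm⁴.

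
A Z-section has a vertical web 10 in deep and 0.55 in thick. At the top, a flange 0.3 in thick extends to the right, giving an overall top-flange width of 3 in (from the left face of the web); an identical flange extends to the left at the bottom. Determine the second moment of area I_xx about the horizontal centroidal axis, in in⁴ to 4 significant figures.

Break the section into simple shapes (no overlaps), measuring from the bottom-left corner of the bounding box.
Web: 0.55 × 10, A = 5.5 in², y = 5 in, Ī = 45.8333 in⁴.
Top flange (beyond web): 2.45 × 0.3, A = 0.735 in², y = 9.85 in, Ī = 0.0055125 in⁴.
Bottom flange (beyond web): 2.45 × 0.3, A = 0.735 in², y = 0.15 in, Ī = 0.0055125 in⁴.
Centroid: ȳ = ΣA·y / ΣA = 5 in.
Transfer each piece to the horizontal centroidal axis using Ī + A·d² with d = y − 5:
  web: d = 0 in → contributes +45.8333 in⁴
  top flange (beyond web): d = 4.85 in → contributes +17.2946 in⁴
  bottom flange (beyond web): d = -4.85 in → contributes +17.2946 in⁴
Total I = 80.4224 in⁴.

I_xx ≈ 80.42 in⁴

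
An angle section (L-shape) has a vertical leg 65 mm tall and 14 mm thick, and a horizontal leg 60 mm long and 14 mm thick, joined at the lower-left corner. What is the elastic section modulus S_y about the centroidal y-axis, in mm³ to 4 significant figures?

Split into non-overlapping primitives; take the origin at the lower-left of the bounding box.
Vertical leg: 14 × 65, A = 910 mm², x = 7 mm, Ī = 14863.3 mm⁴.
Horizontal leg (remainder): 46 × 14, A = 644 mm², x = 37 mm, Ī = 113 559 mm⁴.
Centroid: x̄ = ΣA·x / ΣA = 19.4324 mm.
Transfer each piece to the centroidal y-axis using Ī + A·d² with d = x − 19.4324:
  vertical leg: d = -12.4324 mm → contributes +155 518 mm⁴
  horizontal leg (remainder): d = 17.5676 mm → contributes +312 310 mm⁴
Total I = 467 827 mm⁴.
Extreme fibre distance c = 40.5676 mm; S = I/c = 11532.1 mm³.

S_y ≈ 1.153 × 10⁴ mm³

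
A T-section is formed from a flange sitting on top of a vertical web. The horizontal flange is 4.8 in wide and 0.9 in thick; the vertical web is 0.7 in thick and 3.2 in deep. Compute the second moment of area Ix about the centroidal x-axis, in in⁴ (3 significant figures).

Break the section into simple shapes (no overlaps), measuring from the bottom-left corner of the bounding box.
Flange: 4.8 × 0.9, A = 4.32 in², y = 3.65 in, Ī = 0.2916 in⁴.
Web: 0.7 × 3.2, A = 2.24 in², y = 1.6 in, Ī = 1.9115 in⁴.
Centroid: ȳ = ΣA·y / ΣA = 2.95 in.
Transfer each piece to the centroidal x-axis using Ī + A·d² with d = y − 2.95:
  flange: d = 0.7 in → contributes +2.4084 in⁴
  web: d = -1.35 in → contributes +5.9939 in⁴
Total I = 8.4023 in⁴.

Ix ≈ 8.40 in⁴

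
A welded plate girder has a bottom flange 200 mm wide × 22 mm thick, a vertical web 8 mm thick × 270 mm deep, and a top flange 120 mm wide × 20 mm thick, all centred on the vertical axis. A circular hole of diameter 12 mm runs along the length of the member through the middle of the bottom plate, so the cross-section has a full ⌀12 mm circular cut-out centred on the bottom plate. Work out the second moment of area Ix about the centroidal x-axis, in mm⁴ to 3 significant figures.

Ix ≈ 1.46 × 10⁸ mm⁴

Split into non-overlapping primitives; take the origin at the lower-left of the bounding box.
Bottom plate: 200 × 22, A = 4 400 mm², y = 11 mm, Ī = 177 467 mm⁴.
Web plate: 8 × 270, A = 2 160 mm², y = 157 mm, Ī = 13 122 000 mm⁴.
Top plate: 120 × 20, A = 2 400 mm², y = 302 mm, Ī = 80 000 mm⁴.
Hole (subtracted): ⌀12, A = 113.1 mm², y = 11 mm, Ī = 1017.9 mm⁴.
Centroid: ȳ = ΣA·y / ΣA = 125.59 mm.
Transfer each piece to the centroidal x-axis using Ī + A·d² with d = y − 125.59:
  bottom plate: d = -114.59 mm → contributes +57 952 537 mm⁴
  web plate: d = 31.411 mm → contributes +15 253 131 mm⁴
  top plate: d = 176.41 mm → contributes +74 769 801 mm⁴
  hole: d = -114.59 mm → contributes −1 486 065 mm⁴
Total I = 146 489 404 mm⁴.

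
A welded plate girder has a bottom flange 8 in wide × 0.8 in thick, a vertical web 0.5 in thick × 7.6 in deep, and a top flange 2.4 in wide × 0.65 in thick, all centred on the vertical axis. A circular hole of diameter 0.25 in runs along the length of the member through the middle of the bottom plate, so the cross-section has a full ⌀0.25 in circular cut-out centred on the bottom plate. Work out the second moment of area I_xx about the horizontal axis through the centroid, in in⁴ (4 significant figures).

Treat the section as a set of non-overlapping primitives; coordinates are from the bounding-box lower-left.
Bottom plate: 8 × 0.8, A = 6.4 in², y = 0.4 in, Ī = 0.341333 in⁴.
Web plate: 0.5 × 7.6, A = 3.8 in², y = 4.6 in, Ī = 18.2907 in⁴.
Top plate: 2.4 × 0.65, A = 1.56 in², y = 8.725 in, Ī = 0.054925 in⁴.
Hole (subtracted): ⌀0.25, A = 0.0490874 in², y = 0.4 in, Ī = 0.000191748 in⁴.
Centroid: ȳ = ΣA·y / ΣA = 2.8718 in.
Transfer each piece to the horizontal axis through the centroid using Ī + A·d² with d = y − 2.8718:
  bottom plate: d = -2.4718 in → contributes +39.4439 in⁴
  web plate: d = 1.7282 in → contributes +29.6401 in⁴
  top plate: d = 5.8532 in → contributes +53.5005 in⁴
  hole: d = -2.4718 in → contributes −0.300105 in⁴
Total I = 122.284 in⁴.

I_xx ≈ 122.3 in⁴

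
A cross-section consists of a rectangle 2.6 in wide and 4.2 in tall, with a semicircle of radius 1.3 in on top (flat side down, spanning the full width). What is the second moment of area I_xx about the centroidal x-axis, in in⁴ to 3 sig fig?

I_xx ≈ 31.4 in⁴

Decompose the section into non-overlapping parts with the origin at the bottom-left of its bounding rectangle.
Rectangular body: 2.6 × 4.2, A = 10.92 in², y = 2.1 in, Ī = 16.052 in⁴.
Semicircular cap: semicircle r = 1.3, A = 2.6546 in², y = 4.7517 in, Ī = 0.31348 in⁴.
Centroid: ȳ = ΣA·y / ΣA = 2.6186 in.
Transfer each piece to the centroidal x-axis using Ī + A·d² with d = y − 2.6186:
  rectangular body: d = -0.51857 in → contributes +18.989 in⁴
  semicircular cap: d = 2.1332 in → contributes +12.393 in⁴
Total I = 31.382 in⁴.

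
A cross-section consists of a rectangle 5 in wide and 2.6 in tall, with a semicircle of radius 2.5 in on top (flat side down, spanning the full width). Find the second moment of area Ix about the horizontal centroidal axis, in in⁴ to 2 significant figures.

Ix ≈ 43 in⁴

Split into non-overlapping primitives; take the origin at the lower-left of the bounding box.
Rectangular body: 5 × 2.6, A = 13 in², y = 1.3 in, Ī = 7.323 in⁴.
Semicircular cap: semicircle r = 2.5, A = 9.817 in², y = 3.661 in, Ī = 4.287 in⁴.
Centroid: ȳ = ΣA·y / ΣA = 2.316 in.
Transfer each piece to the horizontal centroidal axis using Ī + A·d² with d = y − 2.316:
  rectangular body: d = -1.016 in → contributes +20.74 in⁴
  semicircular cap: d = 1.345 in → contributes +22.05 in⁴
Total I = 42.79 in⁴.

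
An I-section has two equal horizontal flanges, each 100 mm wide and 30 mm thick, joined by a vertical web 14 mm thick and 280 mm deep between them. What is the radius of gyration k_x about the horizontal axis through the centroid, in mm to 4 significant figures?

Split into non-overlapping primitives; take the origin at the lower-left of the bounding box.
Bottom flange: 100 × 30, A = 3 000 mm², y = 15 mm, Ī = 225 000 mm⁴.
Web: 14 × 280, A = 3 920 mm², y = 170 mm, Ī = 25 610 667 mm⁴.
Top flange: 100 × 30, A = 3 000 mm², y = 325 mm, Ī = 225 000 mm⁴.
By symmetry the centroid is at mid-height, ȳ = 170 mm.
Transfer each piece to the horizontal axis through the centroid using Ī + A·d² with d = y − 170:
  bottom flange: d = -155 mm → contributes +72 300 000 mm⁴
  web: d = 0 mm → contributes +25 610 667 mm⁴
  top flange: d = 155 mm → contributes +72 300 000 mm⁴
Total I = 170 210 667 mm⁴.
Radius of gyration: k = √(I/A) = √(170 210 667 / 9 920) = 130.99 mm.

k_x ≈ 131.0 mm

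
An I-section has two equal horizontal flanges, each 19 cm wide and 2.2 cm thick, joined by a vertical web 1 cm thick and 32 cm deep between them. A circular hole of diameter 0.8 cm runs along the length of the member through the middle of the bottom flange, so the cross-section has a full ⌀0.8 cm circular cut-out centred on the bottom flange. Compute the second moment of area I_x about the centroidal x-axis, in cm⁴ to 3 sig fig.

I_x ≈ 2.71 × 10⁴ cm⁴

Break the section into simple shapes (no overlaps), measuring from the bottom-left corner of the bounding box.
Bottom flange: 19 × 2.2, A = 41.8 cm², y = 1.1 cm, Ī = 16.859 cm⁴.
Web: 1 × 32, A = 32 cm², y = 18.2 cm, Ī = 2730.7 cm⁴.
Top flange: 19 × 2.2, A = 41.8 cm², y = 35.3 cm, Ī = 16.859 cm⁴.
Hole (subtracted): ⌀0.8, A = 0.50265 cm², y = 1.1 cm, Ī = 0.020106 cm⁴.
Centroid: ȳ = ΣA·y / ΣA = 18.275 cm.
Transfer each piece to the centroidal x-axis using Ī + A·d² with d = y − 18.275:
  bottom flange: d = -17.175 cm → contributes +12 347 cm⁴
  web: d = -0.074679 cm → contributes +2730.8 cm⁴
  top flange: d = 17.025 cm → contributes +12 133 cm⁴
  hole: d = -17.175 cm → contributes −148.29 cm⁴
Total I = 27 062 cm⁴.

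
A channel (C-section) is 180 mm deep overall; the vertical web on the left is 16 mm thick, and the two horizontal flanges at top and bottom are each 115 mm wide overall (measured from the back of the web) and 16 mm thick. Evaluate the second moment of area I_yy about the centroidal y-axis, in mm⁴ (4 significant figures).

Break the section into simple shapes (no overlaps), measuring from the bottom-left corner of the bounding box.
Web: 16 × 180, A = 2 880 mm², x = 8 mm, Ī = 61 440 mm⁴.
Top flange (beyond web): 99 × 16, A = 1 584 mm², x = 65.5 mm, Ī = 1 293 732 mm⁴.
Bottom flange (beyond web): 99 × 16, A = 1 584 mm², x = 65.5 mm, Ī = 1 293 732 mm⁴.
Centroid: x̄ = ΣA·x / ΣA = 38.119 mm.
Transfer each piece to the centroidal y-axis using Ī + A·d² with d = x − 38.119:
  web: d = -30.119 mm → contributes +2 674 052 mm⁴
  top flange (beyond web): d = 27.381 mm → contributes +2 481 283 mm⁴
  bottom flange (beyond web): d = 27.381 mm → contributes +2 481 283 mm⁴
Total I = 7 636 618 mm⁴.

I_yy ≈ 7.637 × 10⁶ mm⁴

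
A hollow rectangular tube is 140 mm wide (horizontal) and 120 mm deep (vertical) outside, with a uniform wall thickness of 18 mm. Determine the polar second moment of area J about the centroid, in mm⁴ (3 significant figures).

J ≈ 3.46 × 10⁷ mm⁴

Break the section into simple shapes (no overlaps), measuring from the bottom-left corner of the bounding box.
Outer rectangle: 140 × 120, A = 16 800 mm², y = 60 mm, Ī = 20 160 000 mm⁴.
Inner void (subtracted): 104 × 84, A = 8 736 mm², y = 60 mm, Ī = 5 136 768 mm⁴.
By symmetry the centroid is at mid-height, ȳ = 60 mm.
All pieces are centred on the centroidal x-axis, so I = ΣĪ (holes subtracted) = 15 023 232 mm⁴.
Repeating about the centroidal y-axis gives I_y = 19 565 952 mm⁴.
Polar second moment: J = I_x + I_y = 34 589 184 mm⁴.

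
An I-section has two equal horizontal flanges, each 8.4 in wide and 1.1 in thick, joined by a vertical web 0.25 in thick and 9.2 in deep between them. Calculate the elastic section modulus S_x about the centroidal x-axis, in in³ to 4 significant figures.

Break the section into simple shapes (no overlaps), measuring from the bottom-left corner of the bounding box.
Bottom flange: 8.4 × 1.1, A = 9.24 in², y = 0.55 in, Ī = 0.9317 in⁴.
Web: 0.25 × 9.2, A = 2.3 in², y = 5.7 in, Ī = 16.2227 in⁴.
Top flange: 8.4 × 1.1, A = 9.24 in², y = 10.85 in, Ī = 0.9317 in⁴.
By symmetry the centroid is at mid-height, ȳ = 5.7 in.
Transfer each piece to the centroidal x-axis using Ī + A·d² with d = y − 5.7:
  bottom flange: d = -5.15 in → contributes +246 in⁴
  web: d = 0 in → contributes +16.2227 in⁴
  top flange: d = 5.15 in → contributes +246 in⁴
Total I = 508.222 in⁴.
Extreme fibre distance c = 5.7 in; S = I/c = 89.1617 in³.

S_x ≈ 89.16 in³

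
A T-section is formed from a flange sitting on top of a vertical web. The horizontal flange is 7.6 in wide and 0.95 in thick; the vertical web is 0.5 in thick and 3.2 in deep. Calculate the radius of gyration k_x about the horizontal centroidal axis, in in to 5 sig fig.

Decompose the section into non-overlapping parts with the origin at the bottom-left of its bounding rectangle.
Flange: 7.6 × 0.95, A = 7.22 in², y = 3.675 in, Ī = 0.5430042 in⁴.
Web: 0.5 × 3.2, A = 1.6 in², y = 1.6 in, Ī = 1.365333 in⁴.
Centroid: ȳ = ΣA·y / ΣA = 3.298583 in.
Transfer each piece to the horizontal centroidal axis using Ī + A·d² with d = y − 3.298583:
  flange: d = 0.3764172 in → contributes +1.566005 in⁴
  web: d = -1.698583 in → contributes +5.981627 in⁴
Total I = 7.547632 in⁴.
Radius of gyration: k = √(I/A) = √(7.547632 / 8.82) = 0.9250625 in.

k_x ≈ 0.92506 in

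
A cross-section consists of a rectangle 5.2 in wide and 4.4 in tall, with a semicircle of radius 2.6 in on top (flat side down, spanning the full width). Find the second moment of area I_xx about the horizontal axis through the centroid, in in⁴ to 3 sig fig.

Treat the section as a set of non-overlapping primitives; coordinates are from the bounding-box lower-left.
Rectangular body: 5.2 × 4.4, A = 22.88 in², y = 2.2 in, Ī = 36.913 in⁴.
Semicircular cap: semicircle r = 2.6, A = 10.619 in², y = 5.5035 in, Ī = 5.0156 in⁴.
Centroid: ȳ = ΣA·y / ΣA = 3.2472 in.
Transfer each piece to the horizontal axis through the centroid using Ī + A·d² with d = y − 3.2472:
  rectangular body: d = -1.0472 in → contributes +62.002 in⁴
  semicircular cap: d = 2.2563 in → contributes +59.075 in⁴
Total I = 121.08 in⁴.

I_xx ≈ 121 in⁴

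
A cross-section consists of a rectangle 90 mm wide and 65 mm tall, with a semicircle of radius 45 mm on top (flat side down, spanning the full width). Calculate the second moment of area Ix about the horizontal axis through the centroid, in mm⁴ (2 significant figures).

Ix ≈ 8.0 × 10⁶ mm⁴

Decompose the section into non-overlapping parts with the origin at the bottom-left of its bounding rectangle.
Rectangular body: 90 × 65, A = 5 850 mm², y = 32.5 mm, Ī = 2 059 688 mm⁴.
Semicircular cap: semicircle r = 45, A = 3 181 mm², y = 84.1 mm, Ī = 450 072 mm⁴.
Centroid: ȳ = ΣA·y / ΣA = 50.67 mm.
Transfer each piece to the horizontal axis through the centroid using Ī + A·d² with d = y − 50.67:
  rectangular body: d = -18.17 mm → contributes +3 991 936 mm⁴
  semicircular cap: d = 33.42 mm → contributes +4 003 716 mm⁴
Total I = 7 995 652 mm⁴.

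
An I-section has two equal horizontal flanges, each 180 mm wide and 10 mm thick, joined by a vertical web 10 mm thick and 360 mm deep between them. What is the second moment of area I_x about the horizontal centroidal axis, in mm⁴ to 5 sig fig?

Treat the section as a set of non-overlapping primitives; coordinates are from the bounding-box lower-left.
Bottom flange: 180 × 10, A = 1 800 mm², y = 5 mm, Ī = 15 000 mm⁴.
Web: 10 × 360, A = 3 600 mm², y = 190 mm, Ī = 38 880 000 mm⁴.
Top flange: 180 × 10, A = 1 800 mm², y = 375 mm, Ī = 15 000 mm⁴.
By symmetry the centroid is at mid-height, ȳ = 190 mm.
Transfer each piece to the horizontal centroidal axis using Ī + A·d² with d = y − 190:
  bottom flange: d = -185 mm → contributes +61 620 000 mm⁴
  web: d = 0 mm → contributes +38 880 000 mm⁴
  top flange: d = 185 mm → contributes +61 620 000 mm⁴
Total I = 162 120 000 mm⁴.

I_x ≈ 1.6212 × 10⁸ mm⁴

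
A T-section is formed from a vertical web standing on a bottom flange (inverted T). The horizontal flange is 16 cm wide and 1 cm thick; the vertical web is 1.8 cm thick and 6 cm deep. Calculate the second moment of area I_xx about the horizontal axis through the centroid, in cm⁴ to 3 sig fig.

Break the section into simple shapes (no overlaps), measuring from the bottom-left corner of the bounding box.
Flange: 16 × 1, A = 16 cm², y = 0.5 cm, Ī = 1.3333 cm⁴.
Web: 1.8 × 6, A = 10.8 cm², y = 4 cm, Ī = 32.4 cm⁴.
Centroid: ȳ = ΣA·y / ΣA = 1.9104 cm.
Transfer each piece to the horizontal axis through the centroid using Ī + A·d² with d = y − 1.9104:
  flange: d = -1.4104 cm → contributes +33.163 cm⁴
  web: d = 2.0896 cm → contributes +79.555 cm⁴
Total I = 112.72 cm⁴.

I_xx ≈ 113 cm⁴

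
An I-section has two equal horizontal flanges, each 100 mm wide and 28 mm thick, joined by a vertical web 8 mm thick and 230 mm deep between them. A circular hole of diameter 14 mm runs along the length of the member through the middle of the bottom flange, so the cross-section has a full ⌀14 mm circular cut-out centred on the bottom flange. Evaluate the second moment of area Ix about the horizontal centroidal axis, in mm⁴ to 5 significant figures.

Ix ≈ 9.9049 × 10⁷ mm⁴

Break the section into simple shapes (no overlaps), measuring from the bottom-left corner of the bounding box.
Bottom flange: 100 × 28, A = 2 800 mm², y = 14 mm, Ī = 182933.3 mm⁴.
Web: 8 × 230, A = 1 840 mm², y = 143 mm, Ī = 8 111 333 mm⁴.
Top flange: 100 × 28, A = 2 800 mm², y = 272 mm, Ī = 182933.3 mm⁴.
Hole (subtracted): ⌀14, A = 153.938 mm², y = 14 mm, Ī = 1885.741 mm⁴.
Centroid: ȳ = ΣA·y / ΣA = 145.7255 mm.
Transfer each piece to the horizontal centroidal axis using Ī + A·d² with d = y − 145.7255:
  bottom flange: d = -131.7255 mm → contributes +48 767 418 mm⁴
  web: d = -2.725479 mm → contributes +8 125 001 mm⁴
  top flange: d = 126.2745 mm → contributes +44 829 647 mm⁴
  hole: d = -131.7255 mm → contributes −2 672 957 mm⁴
Total I = 99 049 109 mm⁴.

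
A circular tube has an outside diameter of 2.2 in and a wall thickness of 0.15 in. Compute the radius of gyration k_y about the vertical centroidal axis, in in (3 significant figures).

Treat the section as a set of non-overlapping primitives; coordinates are from the bounding-box lower-left.
Outer circle: ⌀2.2, A = 3.8013 in², x = 1.1 in, Ī = 1.1499 in⁴.
Bore (subtracted): ⌀1.9, A = 2.8353 in², x = 1.1 in, Ī = 0.63971 in⁴.
By symmetry the centroid is at mid-width, x̄ = 1.1 in.
All pieces are centred on the vertical centroidal axis, so I = ΣĪ (holes subtracted) = 0.51019 in⁴.
Radius of gyration: k = √(I/A) = √(0.51019 / 0.96604) = 0.72672 in.

k_y ≈ 0.727 in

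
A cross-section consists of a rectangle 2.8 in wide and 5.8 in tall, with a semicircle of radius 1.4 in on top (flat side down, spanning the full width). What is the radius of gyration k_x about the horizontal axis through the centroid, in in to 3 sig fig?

Break the section into simple shapes (no overlaps), measuring from the bottom-left corner of the bounding box.
Rectangular body: 2.8 × 5.8, A = 16.24 in², y = 2.9 in, Ī = 45.526 in⁴.
Semicircular cap: semicircle r = 1.4, A = 3.0788 in², y = 6.3942 in, Ī = 0.42164 in⁴.
Centroid: ȳ = ΣA·y / ΣA = 3.4569 in.
Transfer each piece to the horizontal axis through the centroid using Ī + A·d² with d = y − 3.4569:
  rectangular body: d = -0.55685 in → contributes +50.562 in⁴
  semicircular cap: d = 2.9373 in → contributes +26.985 in⁴
Total I = 77.547 in⁴.
Radius of gyration: k = √(I/A) = √(77.547 / 19.319) = 2.0035 in.

k_x ≈ 2.00 in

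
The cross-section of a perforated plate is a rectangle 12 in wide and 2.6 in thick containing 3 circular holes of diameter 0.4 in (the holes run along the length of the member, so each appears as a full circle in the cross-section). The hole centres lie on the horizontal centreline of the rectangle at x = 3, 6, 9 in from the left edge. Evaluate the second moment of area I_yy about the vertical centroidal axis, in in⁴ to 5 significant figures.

I_yy ≈ 372.13 in⁴

Break the section into simple shapes (no overlaps), measuring from the bottom-left corner of the bounding box.
Plate: 12 × 2.6, A = 31.2 in², x = 6 in, Ī = 374.4 in⁴.
Hole 1 (subtracted): ⌀0.4, A = 0.1256637 in², x = 3 in, Ī = 0.001256637 in⁴.
Hole 2 (subtracted): ⌀0.4, A = 0.1256637 in², x = 6 in, Ī = 0.001256637 in⁴.
Hole 3 (subtracted): ⌀0.4, A = 0.1256637 in², x = 9 in, Ī = 0.001256637 in⁴.
By symmetry the centroid is at mid-width, x̄ = 6 in.
Transfer each piece to the vertical centroidal axis using Ī + A·d² with d = x − 6:
  plate: d = 0 in → contributes +374.4 in⁴
  hole 1: d = -3 in → contributes −1.13223 in⁴
  hole 2: d = 0 in → contributes −0.001256637 in⁴
  hole 3: d = 3 in → contributes −1.13223 in⁴
Total I = 372.1343 in⁴.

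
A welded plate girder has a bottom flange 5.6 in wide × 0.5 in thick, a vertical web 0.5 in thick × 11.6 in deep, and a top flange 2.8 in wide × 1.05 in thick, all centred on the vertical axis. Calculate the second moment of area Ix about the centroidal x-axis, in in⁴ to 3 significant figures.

Ix ≈ 285 in⁴

Treat the section as a set of non-overlapping primitives; coordinates are from the bounding-box lower-left.
Bottom plate: 5.6 × 0.5, A = 2.8 in², y = 0.25 in, Ī = 0.058333 in⁴.
Web plate: 0.5 × 11.6, A = 5.8 in², y = 6.3 in, Ī = 65.037 in⁴.
Top plate: 2.8 × 1.05, A = 2.94 in², y = 12.625 in, Ī = 0.27011 in⁴.
Centroid: ȳ = ΣA·y / ΣA = 6.4435 in.
Transfer each piece to the centroidal x-axis using Ī + A·d² with d = y − 6.4435:
  bottom plate: d = -6.1935 in → contributes +107.46 in⁴
  web plate: d = -0.14346 in → contributes +65.157 in⁴
  top plate: d = 6.1815 in → contributes +112.61 in⁴
Total I = 285.23 in⁴.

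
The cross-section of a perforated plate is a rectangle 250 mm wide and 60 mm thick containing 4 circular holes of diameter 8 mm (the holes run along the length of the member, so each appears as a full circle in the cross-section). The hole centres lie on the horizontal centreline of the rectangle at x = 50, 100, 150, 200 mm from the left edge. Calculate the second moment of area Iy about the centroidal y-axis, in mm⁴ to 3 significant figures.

Break the section into simple shapes (no overlaps), measuring from the bottom-left corner of the bounding box.
Plate: 250 × 60, A = 15 000 mm², x = 125 mm, Ī = 78 125 000 mm⁴.
Hole 1 (subtracted): ⌀8, A = 50.265 mm², x = 50 mm, Ī = 201.06 mm⁴.
Hole 2 (subtracted): ⌀8, A = 50.265 mm², x = 100 mm, Ī = 201.06 mm⁴.
Hole 3 (subtracted): ⌀8, A = 50.265 mm², x = 150 mm, Ī = 201.06 mm⁴.
Hole 4 (subtracted): ⌀8, A = 50.265 mm², x = 200 mm, Ī = 201.06 mm⁴.
By symmetry the centroid is at mid-width, x̄ = 125 mm.
Transfer each piece to the centroidal y-axis using Ī + A·d² with d = x − 125:
  plate: d = 0 mm → contributes +78 125 000 mm⁴
  hole 1: d = -75 mm → contributes −282 944 mm⁴
  hole 2: d = -25 mm → contributes −31 617 mm⁴
  hole 3: d = 25 mm → contributes −31 617 mm⁴
  hole 4: d = 75 mm → contributes −282 944 mm⁴
Total I = 77 495 877 mm⁴.

Iy ≈ 7.75 × 10⁷ mm⁴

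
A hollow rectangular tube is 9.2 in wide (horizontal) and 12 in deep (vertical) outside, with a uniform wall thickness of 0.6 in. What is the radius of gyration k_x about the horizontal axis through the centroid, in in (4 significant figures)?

k_x ≈ 4.495 in

Treat the section as a set of non-overlapping primitives; coordinates are from the bounding-box lower-left.
Outer rectangle: 9.2 × 12, A = 110.4 in², y = 6 in, Ī = 1324.8 in⁴.
Inner void (subtracted): 8 × 10.8, A = 86.4 in², y = 6 in, Ī = 839.808 in⁴.
By symmetry the centroid is at mid-height, ȳ = 6 in.
All pieces are centred on the horizontal axis through the centroid, so I = ΣĪ (holes subtracted) = 484.992 in⁴.
Radius of gyration: k = √(I/A) = √(484.992 / 24) = 4.49533 in.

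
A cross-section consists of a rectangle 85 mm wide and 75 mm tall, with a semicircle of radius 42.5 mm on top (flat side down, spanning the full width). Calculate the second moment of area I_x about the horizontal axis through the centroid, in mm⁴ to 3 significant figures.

Split into non-overlapping primitives; take the origin at the lower-left of the bounding box.
Rectangular body: 85 × 75, A = 6 375 mm², y = 37.5 mm, Ī = 2 988 281 mm⁴.
Semicircular cap: semicircle r = 42.5, A = 2837.3 mm², y = 93.038 mm, Ī = 358 086 mm⁴.
Centroid: ȳ = ΣA·y / ΣA = 54.605 mm.
Transfer each piece to the horizontal axis through the centroid using Ī + A·d² with d = y − 54.605:
  rectangular body: d = -17.105 mm → contributes +4 853 448 mm⁴
  semicircular cap: d = 38.433 mm → contributes +4 548 918 mm⁴
Total I = 9 402 366 mm⁴.

I_x ≈ 9.40 × 10⁶ mm⁴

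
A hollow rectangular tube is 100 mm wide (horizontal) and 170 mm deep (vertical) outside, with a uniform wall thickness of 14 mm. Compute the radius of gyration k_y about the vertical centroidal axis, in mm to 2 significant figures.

Split into non-overlapping primitives; take the origin at the lower-left of the bounding box.
Outer rectangle: 100 × 170, A = 17 000 mm², x = 50 mm, Ī = 14 166 667 mm⁴.
Inner void (subtracted): 72 × 142, A = 10 224 mm², x = 50 mm, Ī = 4 416 768 mm⁴.
By symmetry the centroid is at mid-width, x̄ = 50 mm.
All pieces are centred on the vertical centroidal axis, so I = ΣĪ (holes subtracted) = 9 749 899 mm⁴.
Radius of gyration: k = √(I/A) = √(9 749 899 / 6 776) = 37.93 mm.

k_y ≈ 38 mm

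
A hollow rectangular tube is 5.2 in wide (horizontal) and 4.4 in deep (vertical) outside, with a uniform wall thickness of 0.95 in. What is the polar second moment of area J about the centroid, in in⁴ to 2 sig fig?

J ≈ 77 in⁴

Split into non-overlapping primitives; take the origin at the lower-left of the bounding box.
Outer rectangle: 5.2 × 4.4, A = 22.88 in², y = 2.2 in, Ī = 36.91 in⁴.
Inner void (subtracted): 3.3 × 2.5, A = 8.25 in², y = 2.2 in, Ī = 4.297 in⁴.
By symmetry the centroid is at mid-height, ȳ = 2.2 in.
All pieces are centred on the centroidal x-axis, so I = ΣĪ (holes subtracted) = 32.62 in⁴.
Repeating about the centroidal y-axis gives I_y = 44.07 in⁴.
Polar second moment: J = I_x + I_y = 76.69 in⁴.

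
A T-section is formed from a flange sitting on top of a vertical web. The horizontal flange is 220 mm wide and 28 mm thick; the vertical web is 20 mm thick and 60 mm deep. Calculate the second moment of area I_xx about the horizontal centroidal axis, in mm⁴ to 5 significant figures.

Treat the section as a set of non-overlapping primitives; coordinates are from the bounding-box lower-left.
Flange: 220 × 28, A = 6 160 mm², y = 74 mm, Ī = 402453.3 mm⁴.
Web: 20 × 60, A = 1 200 mm², y = 30 mm, Ī = 360 000 mm⁴.
Centroid: ȳ = ΣA·y / ΣA = 66.82609 mm.
Transfer each piece to the horizontal centroidal axis using Ī + A·d² with d = y − 66.82609:
  flange: d = 7.173913 mm → contributes +719477.9 mm⁴
  web: d = -36.82609 mm → contributes +1 987 393 mm⁴
Total I = 2 706 871 mm⁴.

I_xx ≈ 2.7069 × 10⁶ mm⁴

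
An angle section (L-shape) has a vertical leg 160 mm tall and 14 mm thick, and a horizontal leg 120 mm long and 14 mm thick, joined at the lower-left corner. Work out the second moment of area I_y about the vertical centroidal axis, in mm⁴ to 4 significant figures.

Split into non-overlapping primitives; take the origin at the lower-left of the bounding box.
Vertical leg: 14 × 160, A = 2 240 mm², x = 7 mm, Ī = 36586.7 mm⁴.
Horizontal leg (remainder): 106 × 14, A = 1 484 mm², x = 67 mm, Ī = 1 389 519 mm⁴.
Centroid: x̄ = ΣA·x / ΣA = 30.9098 mm.
Transfer each piece to the vertical centroidal axis using Ī + A·d² with d = x − 30.9098:
  vertical leg: d = -23.9098 mm → contributes +1 317 144 mm⁴
  horizontal leg (remainder): d = 36.0902 mm → contributes +3 322 435 mm⁴
Total I = 4 639 579 mm⁴.

I_y ≈ 4.640 × 10⁶ mm⁴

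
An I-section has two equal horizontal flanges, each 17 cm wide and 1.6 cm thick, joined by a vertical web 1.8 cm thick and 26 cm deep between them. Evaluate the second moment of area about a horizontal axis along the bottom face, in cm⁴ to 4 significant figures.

Split into non-overlapping primitives; take the origin at the lower-left of the bounding box.
Bottom flange: 17 × 1.6, A = 27.2 cm², y = 0.8 cm, Ī = 5.80267 cm⁴.
Web: 1.8 × 26, A = 46.8 cm², y = 14.6 cm, Ī = 2636.4 cm⁴.
Top flange: 17 × 1.6, A = 27.2 cm², y = 28.4 cm, Ī = 5.80267 cm⁴.
Transfer each piece to the base of the section using Ī + A·d² with d = y − 0:
  bottom flange: d = 0.8 cm → contributes +23.2107 cm⁴
  web: d = 14.6 cm → contributes +12612.3 cm⁴
  top flange: d = 28.4 cm → contributes +21944.2 cm⁴
Total I = 34579.7 cm⁴.

I_base ≈ 3.458 × 10⁴ cm⁴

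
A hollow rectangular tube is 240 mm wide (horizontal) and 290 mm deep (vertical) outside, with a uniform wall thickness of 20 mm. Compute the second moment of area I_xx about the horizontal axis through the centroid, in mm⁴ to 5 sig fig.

I_xx ≈ 2.2736 × 10⁸ mm⁴

Decompose the section into non-overlapping parts with the origin at the bottom-left of its bounding rectangle.
Outer rectangle: 240 × 290, A = 69 600 mm², y = 145 mm, Ī = 487 780 000 mm⁴.
Inner void (subtracted): 200 × 250, A = 50 000 mm², y = 145 mm, Ī = 260 416 667 mm⁴.
By symmetry the centroid is at mid-height, ȳ = 145 mm.
All pieces are centred on the horizontal axis through the centroid, so I = ΣĪ (holes subtracted) = 227 363 333 mm⁴.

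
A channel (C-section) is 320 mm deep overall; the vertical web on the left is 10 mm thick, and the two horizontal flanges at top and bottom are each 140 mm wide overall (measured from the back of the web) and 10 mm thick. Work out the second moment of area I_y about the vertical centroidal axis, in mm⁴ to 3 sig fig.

Split into non-overlapping primitives; take the origin at the lower-left of the bounding box.
Web: 10 × 320, A = 3 200 mm², x = 5 mm, Ī = 26 667 mm⁴.
Top flange (beyond web): 130 × 10, A = 1 300 mm², x = 75 mm, Ī = 1 830 833 mm⁴.
Bottom flange (beyond web): 130 × 10, A = 1 300 mm², x = 75 mm, Ī = 1 830 833 mm⁴.
Centroid: x̄ = ΣA·x / ΣA = 36.379 mm.
Transfer each piece to the vertical centroidal axis using Ī + A·d² with d = x − 36.379:
  web: d = -31.379 mm → contributes +3 177 582 mm⁴
  top flange (beyond web): d = 38.621 mm → contributes +3 769 858 mm⁴
  bottom flange (beyond web): d = 38.621 mm → contributes +3 769 858 mm⁴
Total I = 10 717 299 mm⁴.

I_y ≈ 1.07 × 10⁷ mm⁴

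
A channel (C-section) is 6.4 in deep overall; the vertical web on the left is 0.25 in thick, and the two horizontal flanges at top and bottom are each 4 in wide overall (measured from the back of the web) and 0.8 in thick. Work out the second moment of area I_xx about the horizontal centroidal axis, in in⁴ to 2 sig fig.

I_xx ≈ 53 in⁴

Decompose the section into non-overlapping parts with the origin at the bottom-left of its bounding rectangle.
Web: 0.25 × 6.4, A = 1.6 in², y = 3.2 in, Ī = 5.461 in⁴.
Top flange (beyond web): 3.75 × 0.8, A = 3 in², y = 6 in, Ī = 0.16 in⁴.
Bottom flange (beyond web): 3.75 × 0.8, A = 3 in², y = 0.4 in, Ī = 0.16 in⁴.
By symmetry the centroid is at mid-height, ȳ = 3.2 in.
Transfer each piece to the horizontal centroidal axis using Ī + A·d² with d = y − 3.2:
  web: d = 0 in → contributes +5.461 in⁴
  top flange (beyond web): d = 2.8 in → contributes +23.68 in⁴
  bottom flange (beyond web): d = -2.8 in → contributes +23.68 in⁴
Total I = 52.82 in⁴.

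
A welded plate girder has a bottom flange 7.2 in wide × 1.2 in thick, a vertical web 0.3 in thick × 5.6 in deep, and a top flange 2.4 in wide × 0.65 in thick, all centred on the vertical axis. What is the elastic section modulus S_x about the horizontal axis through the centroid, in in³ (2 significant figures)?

S_x ≈ 13 in³

Decompose the section into non-overlapping parts with the origin at the bottom-left of its bounding rectangle.
Bottom plate: 7.2 × 1.2, A = 8.64 in², y = 0.6 in, Ī = 1.037 in⁴.
Web plate: 0.3 × 5.6, A = 1.68 in², y = 4 in, Ī = 4.39 in⁴.
Top plate: 2.4 × 0.65, A = 1.56 in², y = 7.125 in, Ī = 0.05493 in⁴.
Centroid: ȳ = ΣA·y / ΣA = 1.938 in.
Transfer each piece to the horizontal axis through the centroid using Ī + A·d² with d = y − 1.938:
  bottom plate: d = -1.338 in → contributes +16.5 in⁴
  web plate: d = 2.062 in → contributes +11.54 in⁴
  top plate: d = 5.187 in → contributes +42.03 in⁴
Total I = 70.06 in⁴.
Extreme fibre distance c = 5.512 in; S = I/c = 12.71 in³.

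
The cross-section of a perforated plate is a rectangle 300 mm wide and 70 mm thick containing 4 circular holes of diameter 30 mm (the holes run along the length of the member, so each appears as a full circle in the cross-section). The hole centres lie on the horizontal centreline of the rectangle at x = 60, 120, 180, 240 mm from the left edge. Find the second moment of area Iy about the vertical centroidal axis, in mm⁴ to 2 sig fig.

Break the section into simple shapes (no overlaps), measuring from the bottom-left corner of the bounding box.
Plate: 300 × 70, A = 21 000 mm², x = 150 mm, Ī = 157 500 000 mm⁴.
Hole 1 (subtracted): ⌀30, A = 706.9 mm², x = 60 mm, Ī = 39 761 mm⁴.
Hole 2 (subtracted): ⌀30, A = 706.9 mm², x = 120 mm, Ī = 39 761 mm⁴.
Hole 3 (subtracted): ⌀30, A = 706.9 mm², x = 180 mm, Ī = 39 761 mm⁴.
Hole 4 (subtracted): ⌀30, A = 706.9 mm², x = 240 mm, Ī = 39 761 mm⁴.
By symmetry the centroid is at mid-width, x̄ = 150 mm.
Transfer each piece to the vertical centroidal axis using Ī + A·d² with d = x − 150:
  plate: d = 0 mm → contributes +157 500 000 mm⁴
  hole 1: d = -90 mm → contributes −5 765 313 mm⁴
  hole 2: d = -30 mm → contributes −675 933 mm⁴
  hole 3: d = 30 mm → contributes −675 933 mm⁴
  hole 4: d = 90 mm → contributes −5 765 313 mm⁴
Total I = 144 617 507 mm⁴.

Iy ≈ 1.4 × 10⁸ mm⁴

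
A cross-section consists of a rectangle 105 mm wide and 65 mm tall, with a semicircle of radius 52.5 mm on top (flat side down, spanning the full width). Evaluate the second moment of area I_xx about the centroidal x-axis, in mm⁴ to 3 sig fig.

I_xx ≈ 1.12 × 10⁷ mm⁴

Decompose the section into non-overlapping parts with the origin at the bottom-left of its bounding rectangle.
Rectangular body: 105 × 65, A = 6 825 mm², y = 32.5 mm, Ī = 2 402 969 mm⁴.
Semicircular cap: semicircle r = 52.5, A = 4329.5 mm², y = 87.282 mm, Ī = 833 814 mm⁴.
Centroid: ȳ = ΣA·y / ΣA = 53.763 mm.
Transfer each piece to the centroidal x-axis using Ī + A·d² with d = y − 53.763:
  rectangular body: d = -21.263 mm → contributes +5 488 640 mm⁴
  semicircular cap: d = 33.519 mm → contributes +5 698 042 mm⁴
Total I = 11 186 682 mm⁴.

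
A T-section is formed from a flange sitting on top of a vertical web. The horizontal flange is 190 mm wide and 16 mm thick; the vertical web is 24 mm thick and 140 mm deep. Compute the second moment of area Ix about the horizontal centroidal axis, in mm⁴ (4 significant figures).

Ix ≈ 1.526 × 10⁷ mm⁴

Treat the section as a set of non-overlapping primitives; coordinates are from the bounding-box lower-left.
Flange: 190 × 16, A = 3 040 mm², y = 148 mm, Ī = 64853.3 mm⁴.
Web: 24 × 140, A = 3 360 mm², y = 70 mm, Ī = 5 488 000 mm⁴.
Centroid: ȳ = ΣA·y / ΣA = 107.05 mm.
Transfer each piece to the horizontal centroidal axis using Ī + A·d² with d = y − 107.05:
  flange: d = 40.95 mm → contributes +5 162 637 mm⁴
  web: d = -37.05 mm → contributes +10 100 280 mm⁴
Total I = 15 262 917 mm⁴.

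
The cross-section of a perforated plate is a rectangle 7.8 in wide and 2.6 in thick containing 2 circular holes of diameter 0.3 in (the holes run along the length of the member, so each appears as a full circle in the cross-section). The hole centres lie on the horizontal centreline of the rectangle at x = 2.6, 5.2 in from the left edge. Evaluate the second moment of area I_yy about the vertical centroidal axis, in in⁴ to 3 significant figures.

Split into non-overlapping primitives; take the origin at the lower-left of the bounding box.
Plate: 7.8 × 2.6, A = 20.28 in², x = 3.9 in, Ī = 102.82 in⁴.
Hole 1 (subtracted): ⌀0.3, A = 0.070686 in², x = 2.6 in, Ī = 0.00039761 in⁴.
Hole 2 (subtracted): ⌀0.3, A = 0.070686 in², x = 5.2 in, Ī = 0.00039761 in⁴.
By symmetry the centroid is at mid-width, x̄ = 3.9 in.
Transfer each piece to the vertical centroidal axis using Ī + A·d² with d = x − 3.9:
  plate: d = 0 in → contributes +102.82 in⁴
  hole 1: d = -1.3 in → contributes −0.11986 in⁴
  hole 2: d = 1.3 in → contributes −0.11986 in⁴
Total I = 102.58 in⁴.

I_yy ≈ 103 in⁴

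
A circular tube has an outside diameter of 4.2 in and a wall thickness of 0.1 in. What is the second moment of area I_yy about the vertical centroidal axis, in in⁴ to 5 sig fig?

I_yy ≈ 2.7081 in⁴

Break the section into simple shapes (no overlaps), measuring from the bottom-left corner of the bounding box.
Outer circle: ⌀4.2, A = 13.85442 in², x = 2.1 in, Ī = 15.2745 in⁴.
Bore (subtracted): ⌀4, A = 12.56637 in², x = 2.1 in, Ī = 12.56637 in⁴.
By symmetry the centroid is at mid-width, x̄ = 2.1 in.
All pieces are centred on the vertical centroidal axis, so I = ΣĪ (holes subtracted) = 2.708131 in⁴.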